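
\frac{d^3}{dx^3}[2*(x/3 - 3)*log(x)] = (-2*x - 36)/(3*x^3)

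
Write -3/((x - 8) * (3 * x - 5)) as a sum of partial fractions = 9/(19*(3*x - 5)) - 3/(19*(x - 8))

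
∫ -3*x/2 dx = -3*x^2/4 + C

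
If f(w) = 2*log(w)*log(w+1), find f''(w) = (-2*w^2*log(w) - 2*w^2*log(w + 1) + 4*w^2 - 4*w*log(w + 1) + 4*w - 2*log(w + 1))/(w^4 + 2*w^3 + w^2)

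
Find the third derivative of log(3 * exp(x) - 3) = (exp(2*x) + exp(x))/(exp(3*x) - 3*exp(2*x) + 3*exp(x) - 1)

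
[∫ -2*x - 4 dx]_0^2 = -12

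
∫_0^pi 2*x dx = pi^2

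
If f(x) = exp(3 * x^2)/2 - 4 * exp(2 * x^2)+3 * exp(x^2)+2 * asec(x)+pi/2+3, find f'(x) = (3*x^3*sqrt(1 - 1/x^2)*exp(3*x^2) - 16*x^3*sqrt(1 - 1/x^2)*exp(2*x^2) + 6*x^3*sqrt(1 - 1/x^2)*exp(x^2) + 2)/(x^2*sqrt(1 - 1/x^2))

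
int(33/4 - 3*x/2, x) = -3*x^2/4 + 33*x/4 + C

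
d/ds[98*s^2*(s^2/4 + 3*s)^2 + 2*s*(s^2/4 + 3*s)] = 147*s^5/4 + 735*s^4 + 3528*s^3 + 3*s^2/2 + 12*s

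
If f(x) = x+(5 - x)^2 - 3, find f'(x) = 2*x - 9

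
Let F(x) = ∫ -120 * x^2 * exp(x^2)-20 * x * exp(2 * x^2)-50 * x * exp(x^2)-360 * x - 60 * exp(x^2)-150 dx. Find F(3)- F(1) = -5*(21 + exp(9))^2 - 5*E + 60 + 5*(E + 9)^2 + 5*exp(9)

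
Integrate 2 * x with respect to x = x^2 + C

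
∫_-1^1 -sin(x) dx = 0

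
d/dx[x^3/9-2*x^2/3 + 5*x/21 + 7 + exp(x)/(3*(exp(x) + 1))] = (7*x^2*exp(2*x) + 14*x^2*exp(x) + 7*x^2 - 28*x*exp(2*x) - 56*x*exp(x) - 28*x + 5*exp(2*x) + 17*exp(x) + 5)/(21*exp(2*x) + 42*exp(x) + 21)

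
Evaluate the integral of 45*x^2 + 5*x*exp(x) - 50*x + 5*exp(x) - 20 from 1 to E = -25*exp(2) - 25*E + 30 + 5*exp(1 + E) + 15*exp(3)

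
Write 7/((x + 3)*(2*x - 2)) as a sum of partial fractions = -7/(8*(x + 3)) + 7/(8*(x - 1))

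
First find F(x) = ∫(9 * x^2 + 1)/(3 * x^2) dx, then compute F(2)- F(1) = 19/6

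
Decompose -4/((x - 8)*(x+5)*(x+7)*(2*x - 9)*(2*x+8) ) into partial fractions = 32/(52003*(2*x - 9)) - 1/(1035*(x + 7)) + 1/(247*(x + 5)) - 1/(306*(x + 4)) - 1/(8190*(x - 8))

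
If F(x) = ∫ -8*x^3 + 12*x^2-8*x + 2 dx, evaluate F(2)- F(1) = -12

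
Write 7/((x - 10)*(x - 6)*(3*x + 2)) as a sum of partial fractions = 63/(640*(3*x + 2)) - 7/(80*(x - 6)) + 7/(128*(x - 10))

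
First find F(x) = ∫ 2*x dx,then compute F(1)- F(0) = 1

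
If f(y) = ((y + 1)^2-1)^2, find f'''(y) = 24*y + 24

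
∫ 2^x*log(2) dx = 2^x + C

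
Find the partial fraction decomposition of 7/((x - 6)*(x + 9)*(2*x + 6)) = 7/(180*(x + 9)) - 7/(108*(x + 3)) + 7/(270*(x - 6))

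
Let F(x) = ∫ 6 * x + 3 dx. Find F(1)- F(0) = 6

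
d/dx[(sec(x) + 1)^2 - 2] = 2*(1 + 1/cos(x))*sin(x)/cos(x)^2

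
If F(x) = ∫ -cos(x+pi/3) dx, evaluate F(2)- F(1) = -sin(pi/3 + 2) + sin(1 + pi/3)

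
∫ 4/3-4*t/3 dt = -2*t^2/3 + 4*t/3 + C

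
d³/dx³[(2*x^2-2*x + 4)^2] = 96*x - 48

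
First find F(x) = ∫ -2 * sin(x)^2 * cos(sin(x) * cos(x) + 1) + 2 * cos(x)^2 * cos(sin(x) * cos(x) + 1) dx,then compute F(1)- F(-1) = 4*sin(sin(2)/2)*cos(1)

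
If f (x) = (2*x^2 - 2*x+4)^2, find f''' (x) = 96*x - 48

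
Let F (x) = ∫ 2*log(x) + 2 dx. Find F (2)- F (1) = 4*log(2)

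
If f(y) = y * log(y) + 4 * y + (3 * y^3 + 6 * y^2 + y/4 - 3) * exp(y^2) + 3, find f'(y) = 6*y^4*exp(y^2) + 12*y^3*exp(y^2) + 19*y^2*exp(y^2)/2 + 6*y*exp(y^2) + exp(y^2)/4 + log(y) + 5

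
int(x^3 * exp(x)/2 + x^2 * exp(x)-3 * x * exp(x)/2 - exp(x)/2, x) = x*(x^2 - x - 1)*exp(x)/2 + C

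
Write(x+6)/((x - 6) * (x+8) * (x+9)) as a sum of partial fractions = -1/(5*(x + 9)) + 1/(7*(x + 8)) + 2/(35*(x - 6))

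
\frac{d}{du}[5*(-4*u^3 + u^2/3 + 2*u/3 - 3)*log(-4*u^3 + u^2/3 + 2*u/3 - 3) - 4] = -60*u^2*log(-4*u^3 + u^2/3 + 2*u/3 - 3) - 60*u^2 + 10*u*log(-4*u^3 + u^2/3 + 2*u/3 - 3)/3 + 10*u/3 + 10*log(-4*u^3 + u^2/3 + 2*u/3 - 3)/3 + 10/3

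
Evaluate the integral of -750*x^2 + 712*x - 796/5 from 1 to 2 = -4206/5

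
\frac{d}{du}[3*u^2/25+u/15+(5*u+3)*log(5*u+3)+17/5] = 6*u/25 + 5*log(5*u + 3) + 76/15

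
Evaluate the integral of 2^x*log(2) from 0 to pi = -1 + 2^pi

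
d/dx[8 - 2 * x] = -2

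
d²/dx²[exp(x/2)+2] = exp(x/2)/4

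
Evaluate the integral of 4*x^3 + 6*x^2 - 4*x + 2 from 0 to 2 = 28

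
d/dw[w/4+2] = 1/4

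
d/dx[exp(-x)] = -exp(-x)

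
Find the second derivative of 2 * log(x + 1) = -2/(x^2 + 2*x + 1)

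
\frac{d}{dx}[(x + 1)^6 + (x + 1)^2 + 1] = 6*x^5 + 30*x^4 + 60*x^3 + 60*x^2 + 32*x + 8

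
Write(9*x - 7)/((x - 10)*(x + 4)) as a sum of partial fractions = 43/(14*(x + 4)) + 83/(14*(x - 10))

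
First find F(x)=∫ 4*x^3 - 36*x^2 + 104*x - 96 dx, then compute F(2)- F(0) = -64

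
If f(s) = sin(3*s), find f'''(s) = -27*cos(3*s)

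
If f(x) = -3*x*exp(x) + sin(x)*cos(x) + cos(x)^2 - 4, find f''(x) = -3*x*exp(x) - 6*exp(x) - 2*sqrt(2)*sin(2*x + pi/4)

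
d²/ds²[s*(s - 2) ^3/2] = 6*s^2 - 18*s + 12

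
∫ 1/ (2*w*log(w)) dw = log(log(w)/2)/2 + C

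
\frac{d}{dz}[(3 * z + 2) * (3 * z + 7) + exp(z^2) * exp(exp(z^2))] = 2*z*exp(z^2 + exp(z^2)) + 2*z*exp(2*z^2 + exp(z^2)) + 18*z + 27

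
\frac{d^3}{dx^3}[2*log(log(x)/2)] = (4*log(x)^2 + 6*log(x) + 4)/(x^3*log(x)^3)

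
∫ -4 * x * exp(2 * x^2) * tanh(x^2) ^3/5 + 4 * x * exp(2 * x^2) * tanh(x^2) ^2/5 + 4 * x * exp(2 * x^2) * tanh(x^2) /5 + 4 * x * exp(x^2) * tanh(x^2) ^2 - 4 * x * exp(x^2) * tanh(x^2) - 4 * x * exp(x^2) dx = (exp(x^2)*tanh(x^2) - 10)*exp(x^2)*tanh(x^2)/5 + C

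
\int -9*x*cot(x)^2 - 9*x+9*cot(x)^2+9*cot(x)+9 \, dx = (9*x - 9)*cot(x) + C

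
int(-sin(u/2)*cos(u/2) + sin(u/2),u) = (cos(u/2) - 1)^2 + C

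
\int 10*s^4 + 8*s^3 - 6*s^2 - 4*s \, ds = 2*s^5 + 2*s^4 - 2*s^3 - 2*s^2 + C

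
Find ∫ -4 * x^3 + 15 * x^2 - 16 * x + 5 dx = -x^4 + 5*x^3 - 8*x^2 + 5*x + C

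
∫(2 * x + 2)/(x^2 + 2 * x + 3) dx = log(2*(x + 1)^2 + 4) + C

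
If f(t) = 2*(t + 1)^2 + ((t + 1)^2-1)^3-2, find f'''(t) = 120*t^3 + 360*t^2 + 288*t + 48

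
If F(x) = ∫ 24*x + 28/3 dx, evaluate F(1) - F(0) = 64/3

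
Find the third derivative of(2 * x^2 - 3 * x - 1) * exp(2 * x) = 16*x^2*exp(2*x) + 24*x*exp(2*x) - 20*exp(2*x)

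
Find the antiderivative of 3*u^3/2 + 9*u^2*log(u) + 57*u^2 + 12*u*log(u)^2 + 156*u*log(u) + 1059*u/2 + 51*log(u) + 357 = 3*u^2/4 + 3*u*log(u) + 18*u + 3*(u^2 + 4*u*log(u) + 24*u + 16)^2/8 + C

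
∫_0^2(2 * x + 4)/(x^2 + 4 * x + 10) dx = -log(10) + log(22)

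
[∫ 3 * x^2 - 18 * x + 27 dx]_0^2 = 26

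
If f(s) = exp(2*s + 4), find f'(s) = 2*exp(2*s + 4)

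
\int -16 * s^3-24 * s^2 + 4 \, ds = -4*s^4 - 8*s^3 + 4*s + C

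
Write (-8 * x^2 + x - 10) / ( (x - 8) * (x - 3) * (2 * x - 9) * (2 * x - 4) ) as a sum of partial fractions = 134/(21*(2*x - 9)) + 2/(3*(x - 2)) - 79/(30*(x - 3)) - 257/(210*(x - 8))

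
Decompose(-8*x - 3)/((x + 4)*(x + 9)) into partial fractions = -69/(5*(x + 9)) + 29/(5*(x + 4))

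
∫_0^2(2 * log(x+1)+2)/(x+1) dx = -1 + (1 + log(3))^2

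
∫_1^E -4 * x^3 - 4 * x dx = -E*(2*E + exp(3)) + 3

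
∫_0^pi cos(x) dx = 0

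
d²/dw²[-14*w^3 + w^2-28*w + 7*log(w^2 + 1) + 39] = (-84*w^5 + 2*w^4 - 168*w^3 - 10*w^2 - 84*w + 16)/(w^4 + 2*w^2 + 1)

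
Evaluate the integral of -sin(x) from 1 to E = cos(E) - cos(1)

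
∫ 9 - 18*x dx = -9*x^2 + 9*x + C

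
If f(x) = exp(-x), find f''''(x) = exp(-x)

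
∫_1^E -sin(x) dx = cos(E) - cos(1)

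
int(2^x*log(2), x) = 2^x + C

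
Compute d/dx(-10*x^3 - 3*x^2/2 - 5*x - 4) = -30*x^2 - 3*x - 5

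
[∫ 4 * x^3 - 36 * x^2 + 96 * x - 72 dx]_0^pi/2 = -36 + (-3 + (-3 + pi/2)^2)^2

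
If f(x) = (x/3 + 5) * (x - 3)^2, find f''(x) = 2*x + 6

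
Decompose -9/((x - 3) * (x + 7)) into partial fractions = 9/(10*(x + 7)) - 9/(10*(x - 3))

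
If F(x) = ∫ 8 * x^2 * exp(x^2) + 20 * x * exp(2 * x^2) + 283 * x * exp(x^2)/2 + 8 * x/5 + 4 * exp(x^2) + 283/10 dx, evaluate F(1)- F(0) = -6409/20 + 3*E/4 + 5*(E + 37/5)^2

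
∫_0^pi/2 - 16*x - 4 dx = -2*pi^2 - 2*pi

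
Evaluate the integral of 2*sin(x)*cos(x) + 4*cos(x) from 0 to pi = 0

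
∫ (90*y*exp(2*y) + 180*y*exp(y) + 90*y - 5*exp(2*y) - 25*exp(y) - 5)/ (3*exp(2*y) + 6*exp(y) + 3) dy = (-(exp(y) + 1)*(-45*y^2 + 5*y + 99) - 15*exp(y))/(3*(exp(y) + 1)) + C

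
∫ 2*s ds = s^2 + C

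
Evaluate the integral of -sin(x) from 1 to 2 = -cos(1) + cos(2)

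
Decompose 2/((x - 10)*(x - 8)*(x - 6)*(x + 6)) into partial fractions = -1/(1344*(x + 6)) + 1/(48*(x - 6)) - 1/(28*(x - 8)) + 1/(64*(x - 10))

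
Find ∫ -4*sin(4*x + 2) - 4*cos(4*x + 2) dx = -sin(4*x + 2) + cos(4*x + 2) + C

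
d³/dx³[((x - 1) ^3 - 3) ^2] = 120*x^3 - 360*x^2 + 360*x - 156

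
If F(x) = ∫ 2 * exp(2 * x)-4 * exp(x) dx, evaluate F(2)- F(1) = -2*exp(2) - (-1 + E)^2 + 2*E + (-1 + exp(2))^2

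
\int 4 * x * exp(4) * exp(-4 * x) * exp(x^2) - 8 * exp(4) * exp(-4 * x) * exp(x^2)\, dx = 2*exp((x - 2)^2) + C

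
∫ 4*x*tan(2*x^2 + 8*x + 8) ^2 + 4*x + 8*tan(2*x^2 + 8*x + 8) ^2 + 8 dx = tan(2*(x + 2)^2) + C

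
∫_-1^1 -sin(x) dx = 0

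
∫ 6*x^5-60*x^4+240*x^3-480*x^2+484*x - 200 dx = x^6 - 12*x^5 + 60*x^4 - 160*x^3 + 242*x^2 - 200*x + C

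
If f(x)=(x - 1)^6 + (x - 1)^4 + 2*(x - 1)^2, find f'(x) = 6*x^5 - 30*x^4 + 64*x^3 - 72*x^2 + 46*x - 14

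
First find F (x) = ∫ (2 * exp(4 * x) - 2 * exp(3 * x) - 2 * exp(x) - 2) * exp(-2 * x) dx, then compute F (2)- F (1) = -(-1 - exp(-1) + E)^2 + (-1 - exp(-2) + exp(2))^2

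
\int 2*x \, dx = x^2 + C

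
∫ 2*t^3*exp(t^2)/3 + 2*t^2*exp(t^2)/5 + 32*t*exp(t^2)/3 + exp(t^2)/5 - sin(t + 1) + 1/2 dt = t/2 + (t^2/3 + t/5 + 5)*exp(t^2) + cos(t + 1) + C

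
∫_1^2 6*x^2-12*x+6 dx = 2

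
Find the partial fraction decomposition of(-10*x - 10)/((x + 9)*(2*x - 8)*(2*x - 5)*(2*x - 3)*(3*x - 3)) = -10/(63*(2*x - 3)) + 70/(621*(2*x - 5)) + 4/(18837*(x + 9)) + 1/(27*(x - 1)) - 5/(351*(x - 4))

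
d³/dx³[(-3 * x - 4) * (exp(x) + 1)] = -3*x*exp(x) - 13*exp(x)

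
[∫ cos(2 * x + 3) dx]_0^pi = 0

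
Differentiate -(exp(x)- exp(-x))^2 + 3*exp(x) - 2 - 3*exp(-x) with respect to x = (-2*exp(4*x) + 3*exp(3*x) + 3*exp(x) + 2)*exp(-2*x)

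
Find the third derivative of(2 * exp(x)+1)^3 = 216*exp(3*x) + 96*exp(2*x) + 6*exp(x)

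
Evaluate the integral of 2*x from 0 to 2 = 4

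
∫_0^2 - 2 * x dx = -4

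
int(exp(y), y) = exp(y) + C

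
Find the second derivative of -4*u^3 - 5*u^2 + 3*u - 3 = -24*u - 10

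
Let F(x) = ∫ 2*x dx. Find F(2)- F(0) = 4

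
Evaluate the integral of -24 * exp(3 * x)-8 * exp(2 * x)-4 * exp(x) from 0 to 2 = -8*exp(6) - 4*exp(4) - 4*exp(2) + 16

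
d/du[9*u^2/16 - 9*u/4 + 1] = 9*u/8 - 9/4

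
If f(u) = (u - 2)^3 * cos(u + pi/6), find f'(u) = (u - 2)^2*(-u*sin(u + pi/6) + 2*sin(u + pi/6) + 3*cos(u + pi/6))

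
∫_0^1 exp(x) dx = -1 + E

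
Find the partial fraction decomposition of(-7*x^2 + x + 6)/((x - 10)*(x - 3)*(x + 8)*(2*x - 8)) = 25/(264*(x + 8)) - 27/(77*(x - 3)) + 17/(24*(x - 4)) - 19/(42*(x - 10))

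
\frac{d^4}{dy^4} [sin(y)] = sin(y)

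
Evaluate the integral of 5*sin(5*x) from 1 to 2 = cos(5) - cos(10)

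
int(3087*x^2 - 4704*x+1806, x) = 1029*x^3 - 2352*x^2 + 1806*x + C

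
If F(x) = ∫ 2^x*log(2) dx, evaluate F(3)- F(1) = 6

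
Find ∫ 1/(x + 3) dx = log(3*x + 9) + C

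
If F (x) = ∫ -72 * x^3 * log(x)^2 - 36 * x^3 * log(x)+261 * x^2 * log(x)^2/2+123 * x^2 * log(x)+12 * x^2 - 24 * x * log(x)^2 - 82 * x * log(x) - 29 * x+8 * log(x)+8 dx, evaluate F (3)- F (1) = -783*log(3)^2/2 + 87*log(3)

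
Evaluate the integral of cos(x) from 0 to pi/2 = 1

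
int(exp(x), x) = exp(x) + C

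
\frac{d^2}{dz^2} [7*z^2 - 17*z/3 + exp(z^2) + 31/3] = 4*z^2*exp(z^2) + 2*exp(z^2) + 14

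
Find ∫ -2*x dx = -x^2 + C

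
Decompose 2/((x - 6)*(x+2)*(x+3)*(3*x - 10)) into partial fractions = -27/(1216*(3*x - 10)) - 2/(171*(x + 3)) + 1/(64*(x + 2)) + 1/(288*(x - 6))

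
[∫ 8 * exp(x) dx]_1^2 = -8*E + 8*exp(2)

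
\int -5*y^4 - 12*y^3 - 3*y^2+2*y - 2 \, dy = -y^5 - 3*y^4 - y^3 + y^2 - 2*y + C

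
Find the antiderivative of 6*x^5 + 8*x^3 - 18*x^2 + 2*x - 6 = x^6 + 2*x^4 - 6*x^3 + x^2 - 6*x + C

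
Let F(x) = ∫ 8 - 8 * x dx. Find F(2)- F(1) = -4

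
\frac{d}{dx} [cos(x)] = -sin(x)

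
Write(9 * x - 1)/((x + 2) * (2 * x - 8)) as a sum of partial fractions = 19/(12*(x + 2)) + 35/(12*(x - 4))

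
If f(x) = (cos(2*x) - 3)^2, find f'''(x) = -48*sin(2*x) + 32*sin(4*x)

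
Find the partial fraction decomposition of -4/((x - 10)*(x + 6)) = 1/(4*(x + 6)) - 1/(4*(x - 10))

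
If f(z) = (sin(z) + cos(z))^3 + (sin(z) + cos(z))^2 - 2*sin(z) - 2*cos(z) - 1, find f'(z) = 3*sqrt(2)*sin(3*z + pi/4)/2 + 2*cos(2*z) - sqrt(2)*cos(z + pi/4)/2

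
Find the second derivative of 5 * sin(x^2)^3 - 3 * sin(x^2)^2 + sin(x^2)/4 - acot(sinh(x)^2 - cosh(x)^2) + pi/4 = -16*x^2*sin(x^2) + 45*x^2*sin(3*x^2) - 24*x^2*cos(2*x^2) - 6*sin(2*x^2) + 8*cos(x^2) - 15*cos(3*x^2)/2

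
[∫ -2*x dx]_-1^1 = 0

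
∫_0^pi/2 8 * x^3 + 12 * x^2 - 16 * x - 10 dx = -8 - pi^2/2 - pi + 2*(-pi^2/4 - pi/2 + 2)^2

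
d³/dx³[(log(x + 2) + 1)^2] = (4*log(x + 2) - 2)/(x^3 + 6*x^2 + 12*x + 8)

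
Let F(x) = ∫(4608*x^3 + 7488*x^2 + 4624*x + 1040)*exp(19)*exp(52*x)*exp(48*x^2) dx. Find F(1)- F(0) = -19*exp(19) + 119*exp(119)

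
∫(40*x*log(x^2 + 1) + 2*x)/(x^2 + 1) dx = (10*log(x^2 + 1) + 1)*log(x^2 + 1) + C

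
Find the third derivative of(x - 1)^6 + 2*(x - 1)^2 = 120*x^3 - 360*x^2 + 360*x - 120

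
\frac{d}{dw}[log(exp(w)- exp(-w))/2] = (exp(2*w) + 1)/(2*exp(2*w) - 2)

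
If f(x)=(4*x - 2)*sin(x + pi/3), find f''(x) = -4*x*sin(x + pi/3) + 2*sin(x + pi/3) + 8*cos(x + pi/3)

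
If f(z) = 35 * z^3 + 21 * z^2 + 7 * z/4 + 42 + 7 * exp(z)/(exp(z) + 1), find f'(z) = (420*z^2*exp(2*z) + 840*z^2*exp(z) + 420*z^2 + 168*z*exp(2*z) + 336*z*exp(z) + 168*z + 7*exp(2*z) + 42*exp(z) + 7)/(4*exp(2*z) + 8*exp(z) + 4)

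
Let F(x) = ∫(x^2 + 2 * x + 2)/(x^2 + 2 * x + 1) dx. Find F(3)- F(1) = 9/4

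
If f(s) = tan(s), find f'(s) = cos(s)^(-2)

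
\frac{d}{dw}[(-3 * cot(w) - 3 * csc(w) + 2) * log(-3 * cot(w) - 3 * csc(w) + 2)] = 3*(log(2 - 3/tan(w) - 3/sin(w))*cos(w) + log(2 - 3/tan(w) - 3/sin(w)) + cos(w) + 1)/sin(w)^2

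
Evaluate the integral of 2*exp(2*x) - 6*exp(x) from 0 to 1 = -4 + (-3 + E)^2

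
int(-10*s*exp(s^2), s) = -5*exp(s^2) + acos(-3*s^2 + s/4 - 4) - asin(3*s^2 - s/4 + 4) + C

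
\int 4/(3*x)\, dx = 4*log(x)/3 + C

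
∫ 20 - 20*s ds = -10*s^2 + 20*s + C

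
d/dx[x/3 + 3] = 1/3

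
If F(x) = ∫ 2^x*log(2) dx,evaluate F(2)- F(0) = 3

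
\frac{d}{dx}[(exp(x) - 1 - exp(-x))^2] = (2*exp(4*x) - 2*exp(3*x) - 2*exp(x) - 2)*exp(-2*x)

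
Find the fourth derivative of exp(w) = exp(w)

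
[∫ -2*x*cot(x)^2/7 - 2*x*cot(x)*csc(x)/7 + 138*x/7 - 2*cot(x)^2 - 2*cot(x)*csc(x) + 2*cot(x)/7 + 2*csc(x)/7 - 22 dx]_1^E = -16*csc(1)/7 - 16*cot(1)/7 + (2*E/7 + 2)*(cot(E) + csc(E)) + 10 - 5*E*(4 - 2*E)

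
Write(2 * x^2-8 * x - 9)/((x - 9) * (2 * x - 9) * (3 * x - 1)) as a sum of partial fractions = -103/(650*(3*x - 1)) + 2/(25*(2*x - 9)) + 9/(26*(x - 9))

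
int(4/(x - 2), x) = 4*log(x - 2) + C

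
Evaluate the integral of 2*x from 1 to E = -1 + exp(2)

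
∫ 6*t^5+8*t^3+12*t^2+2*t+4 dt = t^6 + 2*t^4 + 4*t^3 + t^2 + 4*t + C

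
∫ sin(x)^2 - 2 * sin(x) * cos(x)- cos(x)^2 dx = sqrt(2)*cos(2*x + pi/4)/2 + C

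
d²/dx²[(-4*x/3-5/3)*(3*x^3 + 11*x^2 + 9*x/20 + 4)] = -48*x^2 - 118*x - 568/15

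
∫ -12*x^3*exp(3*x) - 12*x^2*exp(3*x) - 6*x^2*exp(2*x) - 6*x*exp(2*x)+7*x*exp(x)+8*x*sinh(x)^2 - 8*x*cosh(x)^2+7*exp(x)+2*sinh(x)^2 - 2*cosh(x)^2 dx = x*(-4*x^2*exp(3*x) - 3*x*exp(2*x) - 4*x + 7*exp(x) - 2) + C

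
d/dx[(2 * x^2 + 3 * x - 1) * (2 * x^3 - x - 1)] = 20*x^4 + 24*x^3 - 12*x^2 - 10*x - 2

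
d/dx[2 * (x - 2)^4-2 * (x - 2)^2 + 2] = 8*x^3 - 48*x^2 + 92*x - 56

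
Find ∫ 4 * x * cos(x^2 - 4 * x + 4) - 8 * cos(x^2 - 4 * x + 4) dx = 2*sin((x - 2)^2) + C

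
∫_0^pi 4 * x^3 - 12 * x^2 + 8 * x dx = (-1 + (-1 + pi)^2)^2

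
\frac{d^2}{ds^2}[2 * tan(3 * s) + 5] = 36*sin(3*s)/cos(3*s)^3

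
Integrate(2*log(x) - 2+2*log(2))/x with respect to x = (log(2*x) - 1)^2 + C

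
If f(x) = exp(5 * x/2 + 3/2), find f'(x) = 5*exp(5*x/2 + 3/2)/2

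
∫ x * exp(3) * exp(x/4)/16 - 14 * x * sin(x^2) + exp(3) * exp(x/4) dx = (x + 12)*exp(x/4 + 3)/4 + 7*cos(x^2) + C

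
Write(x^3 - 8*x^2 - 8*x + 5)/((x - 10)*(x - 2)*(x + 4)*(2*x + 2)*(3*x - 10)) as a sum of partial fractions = 1191/(9152*(3*x - 10)) - 155/(11088*(x + 4)) - 2/(1287*(x + 1)) - 35/(1152*(x - 2)) + 25/(9856*(x - 10))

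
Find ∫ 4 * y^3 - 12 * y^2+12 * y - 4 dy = y^4 - 4*y^3 + 6*y^2 - 4*y + C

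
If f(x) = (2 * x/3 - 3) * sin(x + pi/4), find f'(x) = 2*x*cos(x + pi/4)/3 + 2*sin(x + pi/4)/3 - 3*cos(x + pi/4)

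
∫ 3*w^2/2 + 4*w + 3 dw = w^3/2 + 2*w^2 + 3*w + C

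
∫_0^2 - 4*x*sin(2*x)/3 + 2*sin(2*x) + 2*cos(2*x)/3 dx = cos(4)/3 + 1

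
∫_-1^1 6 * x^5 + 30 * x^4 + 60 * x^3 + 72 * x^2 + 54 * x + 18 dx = 96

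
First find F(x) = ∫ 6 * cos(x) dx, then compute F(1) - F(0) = 6*sin(1)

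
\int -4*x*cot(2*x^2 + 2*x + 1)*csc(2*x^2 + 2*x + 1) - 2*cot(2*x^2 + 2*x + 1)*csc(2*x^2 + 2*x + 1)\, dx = csc(2*x^2 + 2*x + 1) + C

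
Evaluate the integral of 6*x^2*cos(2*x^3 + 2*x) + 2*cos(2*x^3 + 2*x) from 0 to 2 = sin(20)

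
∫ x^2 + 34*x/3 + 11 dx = x^3/3 + 17*x^2/3 + 11*x + C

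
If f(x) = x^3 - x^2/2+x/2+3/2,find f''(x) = 6*x - 1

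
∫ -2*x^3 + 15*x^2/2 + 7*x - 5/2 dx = -x^4/2 + 5*x^3/2 + 7*x^2/2 - 5*x/2 + C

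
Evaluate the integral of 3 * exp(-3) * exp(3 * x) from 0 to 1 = 1 - exp(-3)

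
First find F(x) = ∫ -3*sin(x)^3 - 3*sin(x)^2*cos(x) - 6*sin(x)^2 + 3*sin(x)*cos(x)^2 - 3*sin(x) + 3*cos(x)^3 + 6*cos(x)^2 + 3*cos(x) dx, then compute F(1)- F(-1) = -(-sin(1) + cos(1) + 1)^3 + (cos(1) + sin(1) + 1)^3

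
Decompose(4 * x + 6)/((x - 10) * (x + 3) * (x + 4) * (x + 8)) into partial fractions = 13/(180*(x + 8)) - 5/(28*(x + 4)) + 6/(65*(x + 3)) + 23/(1638*(x - 10))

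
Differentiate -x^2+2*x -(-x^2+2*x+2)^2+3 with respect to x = -4*x^3 + 12*x^2 - 2*x - 6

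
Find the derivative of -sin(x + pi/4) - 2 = -cos(x + pi/4)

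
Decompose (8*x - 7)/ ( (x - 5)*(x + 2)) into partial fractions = 23/(7*(x + 2)) + 33/(7*(x - 5))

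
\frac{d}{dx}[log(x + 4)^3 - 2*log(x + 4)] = (3*log(x + 4)^2 - 2)/(x + 4)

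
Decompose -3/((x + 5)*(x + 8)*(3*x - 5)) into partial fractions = -27/(580*(3*x - 5)) - 1/(29*(x + 8)) + 1/(20*(x + 5))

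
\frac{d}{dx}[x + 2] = 1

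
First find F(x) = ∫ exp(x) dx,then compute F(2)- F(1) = -E + exp(2)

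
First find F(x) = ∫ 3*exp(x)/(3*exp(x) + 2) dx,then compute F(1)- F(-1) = -log(3*exp(-1) + 2) + log(2 + 3*E)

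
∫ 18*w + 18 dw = 9*w^2 + 18*w + C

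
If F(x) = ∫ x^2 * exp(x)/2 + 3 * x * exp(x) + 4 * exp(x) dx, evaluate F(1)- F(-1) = -exp(-1)/2 + 9*E/2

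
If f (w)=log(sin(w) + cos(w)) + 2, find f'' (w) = -2/(sin(2*w) + 1)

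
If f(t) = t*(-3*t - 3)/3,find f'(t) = -2*t - 1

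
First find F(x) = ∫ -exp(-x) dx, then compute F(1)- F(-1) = -E + exp(-1)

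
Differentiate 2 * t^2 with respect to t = 4*t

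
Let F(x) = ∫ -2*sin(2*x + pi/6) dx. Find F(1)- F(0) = -sqrt(3)/2 + cos(pi/6 + 2)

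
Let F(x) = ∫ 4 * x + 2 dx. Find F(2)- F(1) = 8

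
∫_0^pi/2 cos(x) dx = 1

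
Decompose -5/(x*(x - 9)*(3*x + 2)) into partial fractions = -45/(58*(3*x + 2)) - 5/(261*(x - 9)) + 5/(18*x)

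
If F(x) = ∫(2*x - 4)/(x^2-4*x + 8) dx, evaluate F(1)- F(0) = -log(8) + log(5)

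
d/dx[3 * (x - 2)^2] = 6*x - 12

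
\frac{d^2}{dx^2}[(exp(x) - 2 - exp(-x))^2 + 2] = (4*exp(4*x) - 4*exp(3*x) + 4*exp(x) + 4)*exp(-2*x)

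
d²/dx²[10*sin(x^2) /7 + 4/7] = -40*x^2*sin(x^2)/7 + 20*cos(x^2)/7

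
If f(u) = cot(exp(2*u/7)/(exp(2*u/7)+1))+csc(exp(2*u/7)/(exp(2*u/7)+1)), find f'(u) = -2*(cos(exp(2*u/7)/(exp(2*u/7) + 1)) + 1)*exp(2*u/7)/((7*exp(4*u/7) + 14*exp(2*u/7) + 7)*sin(exp(2*u/7)/(exp(2*u/7) + 1))^2)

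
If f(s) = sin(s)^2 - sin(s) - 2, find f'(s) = sin(2*s) - cos(s)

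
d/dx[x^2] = 2*x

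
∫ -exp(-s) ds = exp(-s) + C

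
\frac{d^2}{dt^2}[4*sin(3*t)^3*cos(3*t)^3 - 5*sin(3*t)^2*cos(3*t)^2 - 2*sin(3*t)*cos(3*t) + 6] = 135*(1 - cos(6*t))^2*sin(6*t) - 180*(1 - cos(6*t))^2 + 27*(cos(6*t) + 1)^2*sin(6*t) - 180*sin(6*t) + 108*sin(12*t) - 360*cos(6*t) + 270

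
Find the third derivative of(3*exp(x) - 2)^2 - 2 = 72*exp(2*x) - 12*exp(x)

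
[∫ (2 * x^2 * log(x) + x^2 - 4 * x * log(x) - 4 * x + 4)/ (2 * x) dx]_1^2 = 0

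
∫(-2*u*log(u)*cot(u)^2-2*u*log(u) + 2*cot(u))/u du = 2*log(u)*cot(u) + C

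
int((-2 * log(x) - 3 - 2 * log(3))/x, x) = (-log(3*x) - 3)*log(3*x) + C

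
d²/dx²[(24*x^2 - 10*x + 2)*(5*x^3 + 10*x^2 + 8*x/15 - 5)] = 2400*x^3 + 2280*x^2 - 2316*x/5 - 632/3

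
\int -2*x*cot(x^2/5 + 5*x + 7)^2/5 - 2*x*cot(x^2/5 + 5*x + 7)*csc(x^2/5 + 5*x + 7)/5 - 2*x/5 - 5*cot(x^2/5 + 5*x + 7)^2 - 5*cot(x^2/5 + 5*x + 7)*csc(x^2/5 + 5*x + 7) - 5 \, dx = cot(x^2/5 + 5*x + 7) + csc(x^2/5 + 5*x + 7) + C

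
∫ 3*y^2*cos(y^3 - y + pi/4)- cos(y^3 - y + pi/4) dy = sin(y^3 - y + pi/4) + C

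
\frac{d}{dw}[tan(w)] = cos(w)^(-2)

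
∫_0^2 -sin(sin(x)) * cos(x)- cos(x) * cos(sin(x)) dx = -1 - sin(sin(2)) + cos(sin(2))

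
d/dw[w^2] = 2*w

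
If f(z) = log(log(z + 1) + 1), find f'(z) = 1/(z*log(z + 1) + z + log(z + 1) + 1)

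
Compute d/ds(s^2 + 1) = 2*s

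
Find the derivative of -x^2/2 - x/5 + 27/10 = -x - 1/5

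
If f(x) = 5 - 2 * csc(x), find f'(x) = 2*cot(x)*csc(x)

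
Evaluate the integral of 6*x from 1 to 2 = 9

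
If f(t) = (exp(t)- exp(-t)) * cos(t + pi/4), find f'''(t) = 2*sqrt(2)*(-exp(2*t)*cos(t) + sin(t))*exp(-t)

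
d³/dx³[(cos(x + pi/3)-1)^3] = -6*sin(x + pi/3)^3 + 21*sin(x + pi/3)*cos(x + pi/3)^2 + 3*sin(x + pi/3) - 12*cos(2*x + pi/6)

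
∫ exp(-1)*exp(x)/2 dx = exp(x - 1)/2 + C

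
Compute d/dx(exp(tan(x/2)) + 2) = exp(tan(x/2))/(2*cos(x/2)^2)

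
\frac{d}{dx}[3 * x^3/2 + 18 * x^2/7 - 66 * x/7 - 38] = 9*x^2/2 + 36*x/7 - 66/7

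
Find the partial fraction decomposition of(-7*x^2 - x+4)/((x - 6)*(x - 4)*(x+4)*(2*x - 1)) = 2/(99*(2*x - 1)) + 13/(90*(x + 4)) + 1/(x - 4) - 127/(110*(x - 6))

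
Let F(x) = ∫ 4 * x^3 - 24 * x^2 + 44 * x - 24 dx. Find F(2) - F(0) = -8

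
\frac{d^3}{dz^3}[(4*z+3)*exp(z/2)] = z*exp(z/2)/2 + 27*exp(z/2)/8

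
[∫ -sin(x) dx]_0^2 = -1 + cos(2)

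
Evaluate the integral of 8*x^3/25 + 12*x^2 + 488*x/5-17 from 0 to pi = -18 + 6*pi^2/5 + 43*pi + 2*(-3 + pi^2/5 + 5*pi)^2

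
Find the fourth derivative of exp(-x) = exp(-x)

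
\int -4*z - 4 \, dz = -2*z^2 - 4*z + C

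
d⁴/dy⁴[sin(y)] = sin(y)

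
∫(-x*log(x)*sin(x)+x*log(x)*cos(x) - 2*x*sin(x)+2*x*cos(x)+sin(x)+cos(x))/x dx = sqrt(2)*(log(x) + 2)*sin(x + pi/4) + C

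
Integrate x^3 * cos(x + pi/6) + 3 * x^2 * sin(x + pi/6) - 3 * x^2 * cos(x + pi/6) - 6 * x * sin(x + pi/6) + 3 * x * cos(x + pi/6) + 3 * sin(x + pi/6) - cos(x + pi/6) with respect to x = (x - 1)^3*sin(x + pi/6) + C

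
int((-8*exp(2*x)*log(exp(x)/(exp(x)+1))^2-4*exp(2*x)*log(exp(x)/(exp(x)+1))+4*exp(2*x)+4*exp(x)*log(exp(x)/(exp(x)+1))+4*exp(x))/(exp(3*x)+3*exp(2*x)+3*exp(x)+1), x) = 2*(-2*(x - log(exp(x) + 1))^2*exp(2*x) + 2*(x - log(exp(x) + 1))*(exp(x) + 1)*exp(x) + 3*(exp(x) + 1)^2)/(exp(x) + 1)^2 + C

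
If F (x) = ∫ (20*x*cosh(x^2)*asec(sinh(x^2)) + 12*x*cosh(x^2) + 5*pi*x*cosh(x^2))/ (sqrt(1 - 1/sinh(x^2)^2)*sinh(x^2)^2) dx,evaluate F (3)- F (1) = -5*(asec(sinh(1)) + pi/4)^2 - 6*asec(sinh(1)) + 6*asec(sinh(9)) + 5*(pi/4 + asec(sinh(9)))^2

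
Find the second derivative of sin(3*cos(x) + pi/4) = -9*sin(x)^2*sin(3*cos(x) + pi/4) - 3*cos(x)*cos(3*cos(x) + pi/4)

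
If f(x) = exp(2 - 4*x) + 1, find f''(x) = 16*exp(2 - 4*x)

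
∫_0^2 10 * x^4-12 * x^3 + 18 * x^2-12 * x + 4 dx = 48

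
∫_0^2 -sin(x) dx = -1 + cos(2)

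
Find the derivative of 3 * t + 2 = 3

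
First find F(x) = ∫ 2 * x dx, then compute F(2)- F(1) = 3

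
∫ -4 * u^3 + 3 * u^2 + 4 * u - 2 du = -u^4 + u^3 + 2*u^2 - 2*u + C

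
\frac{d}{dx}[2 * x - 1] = 2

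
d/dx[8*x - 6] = 8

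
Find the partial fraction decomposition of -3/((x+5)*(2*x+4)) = 1/(2*(x + 5)) - 1/(2*(x + 2))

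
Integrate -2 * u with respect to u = -u^2 + C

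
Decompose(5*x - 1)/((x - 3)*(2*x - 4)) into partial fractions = -9/(2*(x - 2)) + 7/(x - 3)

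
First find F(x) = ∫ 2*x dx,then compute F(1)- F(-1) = 0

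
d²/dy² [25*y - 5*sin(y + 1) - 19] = 5*sin(y + 1)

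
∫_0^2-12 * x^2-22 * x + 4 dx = -68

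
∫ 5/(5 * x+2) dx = log(5*x + 2) + C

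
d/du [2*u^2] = 4*u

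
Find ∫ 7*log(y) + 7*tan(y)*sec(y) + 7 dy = 7*y*log(y) + 7*sec(y) + C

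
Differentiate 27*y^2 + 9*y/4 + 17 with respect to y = 54*y + 9/4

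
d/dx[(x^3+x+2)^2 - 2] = 6*x^5 + 8*x^3 + 12*x^2 + 2*x + 4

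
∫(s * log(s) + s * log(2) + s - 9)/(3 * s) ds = (s - 9)*log(2*s)/3 + C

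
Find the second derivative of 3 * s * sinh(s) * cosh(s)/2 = 3*s*sinh(2*s) + 3*cosh(2*s)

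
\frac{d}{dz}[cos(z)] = -sin(z)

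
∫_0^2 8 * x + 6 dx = 28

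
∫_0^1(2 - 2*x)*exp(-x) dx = 2*exp(-1)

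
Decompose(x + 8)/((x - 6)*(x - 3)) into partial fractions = -11/(3*(x - 3)) + 14/(3*(x - 6))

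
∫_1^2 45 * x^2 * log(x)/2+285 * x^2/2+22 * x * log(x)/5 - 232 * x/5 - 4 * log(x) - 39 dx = 304*log(2)/5 + 2071/10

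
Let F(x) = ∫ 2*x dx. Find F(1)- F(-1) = 0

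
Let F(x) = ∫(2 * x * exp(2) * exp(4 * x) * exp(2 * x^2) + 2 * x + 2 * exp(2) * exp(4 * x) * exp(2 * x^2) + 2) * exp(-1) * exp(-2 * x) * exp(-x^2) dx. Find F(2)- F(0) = -E - exp(-9) + exp(-1) + exp(9)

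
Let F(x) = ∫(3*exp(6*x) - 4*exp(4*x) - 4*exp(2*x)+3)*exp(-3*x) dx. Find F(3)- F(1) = -exp(3) - (E - exp(-1))^3 - exp(-1) + exp(-3) + E + (-exp(-3) + exp(3))^3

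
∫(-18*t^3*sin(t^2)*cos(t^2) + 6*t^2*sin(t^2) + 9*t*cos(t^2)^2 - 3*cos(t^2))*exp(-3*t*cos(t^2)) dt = -3*t*exp(-3*t*cos(t^2))*cos(t^2) + C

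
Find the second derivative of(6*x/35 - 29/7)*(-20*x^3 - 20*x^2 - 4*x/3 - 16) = -288*x^2/7 + 3336*x/7 + 5784/35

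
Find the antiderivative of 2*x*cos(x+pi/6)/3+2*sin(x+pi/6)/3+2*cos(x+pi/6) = (2*x/3 + 2)*sin(x + pi/6) + C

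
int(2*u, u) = u^2 + C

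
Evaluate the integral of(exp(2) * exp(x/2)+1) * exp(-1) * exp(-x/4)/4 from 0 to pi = -E - exp(-1 - pi/4) + exp(-1) + exp(pi/4 + 1)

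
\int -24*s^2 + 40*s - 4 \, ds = -8*s^3 + 20*s^2 - 4*s + C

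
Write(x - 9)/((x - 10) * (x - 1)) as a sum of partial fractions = 8/(9*(x - 1)) + 1/(9*(x - 10))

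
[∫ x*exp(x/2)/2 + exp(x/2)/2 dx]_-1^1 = 2*exp(-1/2)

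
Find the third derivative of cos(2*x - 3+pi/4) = 8*sin(2*x - 3 + pi/4)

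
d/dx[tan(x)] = cos(x)^(-2)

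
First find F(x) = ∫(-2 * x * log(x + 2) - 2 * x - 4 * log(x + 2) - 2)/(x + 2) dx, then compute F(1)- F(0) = -4*log(3) + 2*log(2)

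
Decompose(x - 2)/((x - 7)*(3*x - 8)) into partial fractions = -2/(13*(3*x - 8)) + 5/(13*(x - 7))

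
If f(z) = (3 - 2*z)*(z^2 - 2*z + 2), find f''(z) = 14 - 12*z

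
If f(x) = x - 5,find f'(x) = 1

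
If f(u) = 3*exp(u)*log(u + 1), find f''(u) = (3*u^2*exp(u)*log(u + 1) + 6*u*exp(u)*log(u + 1) + 6*u*exp(u) + 3*exp(u)*log(u + 1) + 3*exp(u))/(u^2 + 2*u + 1)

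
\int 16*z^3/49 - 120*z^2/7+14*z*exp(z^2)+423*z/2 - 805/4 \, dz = 4*z^4/49 - 40*z^3/7 + 423*z^2/4 - 805*z/4 + 7*exp(z^2) + C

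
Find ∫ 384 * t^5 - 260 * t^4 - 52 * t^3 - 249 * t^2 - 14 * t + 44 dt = 64*t^6 - 52*t^5 - 13*t^4 - 83*t^3 - 7*t^2 + 44*t + C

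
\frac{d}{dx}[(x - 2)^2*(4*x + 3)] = 12*x^2 - 26*x + 4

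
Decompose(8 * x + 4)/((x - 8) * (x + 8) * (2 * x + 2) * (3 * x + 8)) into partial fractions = -117/(1280*(3*x + 8)) + 15/(896*(x + 8)) + 2/(315*(x + 1)) + 17/(2304*(x - 8))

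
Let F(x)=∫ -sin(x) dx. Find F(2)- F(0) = -1 + cos(2)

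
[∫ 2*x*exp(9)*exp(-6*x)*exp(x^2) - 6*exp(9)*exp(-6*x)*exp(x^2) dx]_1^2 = E - exp(4)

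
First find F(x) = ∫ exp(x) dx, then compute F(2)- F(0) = -1 + exp(2)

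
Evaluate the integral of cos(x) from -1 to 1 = 2*sin(1)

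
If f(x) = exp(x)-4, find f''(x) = exp(x)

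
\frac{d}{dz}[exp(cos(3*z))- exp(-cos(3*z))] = -3*(exp(cos(3*z)) + exp(-cos(3*z)))*sin(3*z)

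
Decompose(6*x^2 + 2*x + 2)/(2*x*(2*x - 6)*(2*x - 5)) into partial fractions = -89/(10*(2*x - 5)) + 31/(6*(x - 3)) + 1/(30*x)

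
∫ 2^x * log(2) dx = 2^x + C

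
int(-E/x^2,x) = E/x + C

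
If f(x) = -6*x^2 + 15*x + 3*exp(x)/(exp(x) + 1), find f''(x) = (-12*exp(3*x) - 39*exp(2*x) - 33*exp(x) - 12)/(exp(3*x) + 3*exp(2*x) + 3*exp(x) + 1)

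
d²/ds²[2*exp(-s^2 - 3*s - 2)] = (8*s^2 + 24*s + 14)*exp(-s^2 - 3*s - 2)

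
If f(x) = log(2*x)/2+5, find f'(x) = 1/(2*x)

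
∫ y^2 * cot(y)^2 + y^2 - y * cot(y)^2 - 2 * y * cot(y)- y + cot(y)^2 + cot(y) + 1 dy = (-y^2 + y - 1)*cot(y) + C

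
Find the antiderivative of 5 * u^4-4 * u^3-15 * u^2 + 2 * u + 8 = u^5 - u^4 - 5*u^3 + u^2 + 8*u + C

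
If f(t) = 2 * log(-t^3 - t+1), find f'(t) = (6*t^2 + 2)/(t^3 + t - 1)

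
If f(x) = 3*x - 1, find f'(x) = 3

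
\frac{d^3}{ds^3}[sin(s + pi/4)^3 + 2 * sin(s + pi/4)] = -27*sin(3*s + pi/4)/4 - 11*cos(s + pi/4)/4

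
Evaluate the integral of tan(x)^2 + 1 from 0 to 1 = tan(1)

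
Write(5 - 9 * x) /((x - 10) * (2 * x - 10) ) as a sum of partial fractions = 4/(x - 5) - 17/(2*(x - 10))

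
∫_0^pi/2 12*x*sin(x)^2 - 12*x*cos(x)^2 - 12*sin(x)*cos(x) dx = 0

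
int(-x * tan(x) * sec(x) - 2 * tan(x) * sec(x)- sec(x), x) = (-x - 2)*sec(x) + C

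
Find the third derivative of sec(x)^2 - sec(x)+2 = (1 - 8/cos(x) - 6/cos(x)^2 + 24/cos(x)^3)*sin(x)/cos(x)^2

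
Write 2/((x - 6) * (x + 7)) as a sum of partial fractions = -2/(13*(x + 7)) + 2/(13*(x - 6))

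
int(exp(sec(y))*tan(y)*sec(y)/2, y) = exp(sec(y))/2 + C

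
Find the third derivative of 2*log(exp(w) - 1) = (2*exp(2*w) + 2*exp(w))/(exp(3*w) - 3*exp(2*w) + 3*exp(w) - 1)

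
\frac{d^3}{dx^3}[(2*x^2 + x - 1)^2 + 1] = 96*x + 24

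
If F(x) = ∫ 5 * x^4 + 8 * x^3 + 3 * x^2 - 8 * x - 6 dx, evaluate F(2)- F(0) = 44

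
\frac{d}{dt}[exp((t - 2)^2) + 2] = 2*t*exp(t^2 - 4*t + 4) - 4*exp(t^2 - 4*t + 4)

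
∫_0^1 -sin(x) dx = -1 + cos(1)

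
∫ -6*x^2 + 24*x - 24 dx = -2*x^3 + 12*x^2 - 24*x + C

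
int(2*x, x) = x^2 + C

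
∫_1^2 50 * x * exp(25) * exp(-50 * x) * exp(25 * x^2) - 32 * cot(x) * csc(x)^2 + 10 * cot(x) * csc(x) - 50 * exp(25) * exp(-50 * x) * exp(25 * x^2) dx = -16*csc(1)^2 - 10*csc(2) - 1 + 10*csc(1) + 16*csc(2)^2 + exp(25)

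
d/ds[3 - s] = -1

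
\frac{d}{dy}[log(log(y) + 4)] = 1/(y*log(y) + 4*y)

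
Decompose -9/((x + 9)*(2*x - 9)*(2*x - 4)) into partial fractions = -2/(15*(2*x - 9)) - 1/(66*(x + 9)) + 9/(110*(x - 2))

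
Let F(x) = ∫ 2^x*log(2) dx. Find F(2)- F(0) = 3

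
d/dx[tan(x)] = cos(x)^(-2)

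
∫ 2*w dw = w^2 + C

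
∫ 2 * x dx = x^2 + C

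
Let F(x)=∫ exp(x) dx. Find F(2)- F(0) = -1 + exp(2)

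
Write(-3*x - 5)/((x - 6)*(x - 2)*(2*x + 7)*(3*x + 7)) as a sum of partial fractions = 54/(2275*(3*x + 7)) - 4/(133*(2*x + 7)) + 1/(52*(x - 2)) - 23/(1900*(x - 6))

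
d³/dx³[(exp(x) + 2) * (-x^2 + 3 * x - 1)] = -x^2*exp(x) - 3*x*exp(x) + 2*exp(x)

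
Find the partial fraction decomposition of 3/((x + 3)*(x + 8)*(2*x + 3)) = 4/(13*(2*x + 3)) + 3/(65*(x + 8)) - 1/(5*(x + 3))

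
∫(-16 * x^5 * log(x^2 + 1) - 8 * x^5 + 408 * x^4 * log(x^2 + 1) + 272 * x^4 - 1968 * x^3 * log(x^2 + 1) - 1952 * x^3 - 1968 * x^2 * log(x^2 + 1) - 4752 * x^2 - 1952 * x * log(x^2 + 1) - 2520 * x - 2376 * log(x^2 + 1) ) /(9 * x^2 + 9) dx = 4*(-x^4 + 34*x^3 - 244*x^2 - 594*x - 315)*log(x^2 + 1)/9 + C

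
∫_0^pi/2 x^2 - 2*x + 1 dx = (-1 + pi/2)^3/3 + 1/3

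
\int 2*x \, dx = x^2 + C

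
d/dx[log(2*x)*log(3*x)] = (2*log(x) + log(2) + log(3))/x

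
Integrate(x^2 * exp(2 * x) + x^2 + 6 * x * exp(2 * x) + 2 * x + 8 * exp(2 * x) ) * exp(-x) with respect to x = 2*(x + 2)^2*sinh(x) + C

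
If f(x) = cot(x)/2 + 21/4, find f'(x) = -1/(2*sin(x)^2)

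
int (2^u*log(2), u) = 2^u + C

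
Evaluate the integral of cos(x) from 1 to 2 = -sin(1) + sin(2)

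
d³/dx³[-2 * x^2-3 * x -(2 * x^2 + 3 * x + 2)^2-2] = -96*x - 72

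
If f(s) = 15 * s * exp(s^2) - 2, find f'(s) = 30*s^2*exp(s^2) + 15*exp(s^2)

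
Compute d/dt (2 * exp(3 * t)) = 6*exp(3*t)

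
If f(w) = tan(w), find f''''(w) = 24*tan(w)^5 + 40*tan(w)^3 + 16*tan(w)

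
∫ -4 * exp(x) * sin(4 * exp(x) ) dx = cos(4*exp(x)) + C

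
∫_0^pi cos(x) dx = 0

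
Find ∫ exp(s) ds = exp(s) + C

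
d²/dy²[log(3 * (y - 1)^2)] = -2/(y^2 - 2*y + 1)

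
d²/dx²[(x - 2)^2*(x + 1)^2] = 12*x^2 - 12*x - 6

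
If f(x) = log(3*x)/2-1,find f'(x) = 1/(2*x)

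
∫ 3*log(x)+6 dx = 3*x*(log(x) + 1) + C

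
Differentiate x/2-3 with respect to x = 1/2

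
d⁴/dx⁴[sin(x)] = sin(x)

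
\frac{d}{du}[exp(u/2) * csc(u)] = (1/2 - cos(u)/sin(u))*exp(u/2)/sin(u)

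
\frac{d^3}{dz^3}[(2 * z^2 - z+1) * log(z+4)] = (4*z^2 + 49*z + 206)/(z^3 + 12*z^2 + 48*z + 64)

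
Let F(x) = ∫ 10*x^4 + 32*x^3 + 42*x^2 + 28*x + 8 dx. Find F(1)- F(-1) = 48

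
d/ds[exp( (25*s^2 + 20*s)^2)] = 2500*s^3*exp(625*s^4 + 1000*s^3 + 400*s^2) + 3000*s^2*exp(625*s^4 + 1000*s^3 + 400*s^2) + 800*s*exp(625*s^4 + 1000*s^3 + 400*s^2)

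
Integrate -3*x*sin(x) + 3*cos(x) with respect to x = 3*x*cos(x) + C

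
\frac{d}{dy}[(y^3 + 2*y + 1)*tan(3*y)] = 3*y^3/cos(3*y)^2 + 3*y^2*tan(3*y) + 6*y/cos(3*y)^2 + 2*tan(3*y) + 3/cos(3*y)^2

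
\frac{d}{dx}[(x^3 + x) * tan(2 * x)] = 2*x^3/cos(2*x)^2 + 3*x^2*tan(2*x) + 2*x/cos(2*x)^2 + tan(2*x)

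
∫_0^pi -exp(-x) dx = -1 + exp(-pi)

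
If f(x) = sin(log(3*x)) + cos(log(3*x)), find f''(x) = -2*cos(log(x) + log(3))/x^2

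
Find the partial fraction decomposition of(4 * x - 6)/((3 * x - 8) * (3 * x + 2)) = 13/(15*(3*x + 2)) + 7/(15*(3*x - 8))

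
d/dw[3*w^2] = 6*w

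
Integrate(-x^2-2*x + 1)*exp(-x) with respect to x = ((x + 2)^2 - 1)*exp(-x) + C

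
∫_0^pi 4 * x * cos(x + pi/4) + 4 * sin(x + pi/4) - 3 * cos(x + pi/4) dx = -sqrt(2)*(-3 + 4*pi)/2 + 3*sqrt(2)/2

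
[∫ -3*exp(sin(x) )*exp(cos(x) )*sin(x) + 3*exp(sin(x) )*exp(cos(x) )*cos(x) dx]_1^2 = -3*exp(cos(1) + sin(1)) + 3*exp(cos(2) + sin(2))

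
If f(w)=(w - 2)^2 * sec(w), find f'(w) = (w^2*sin(w)/cos(w) - 4*w*sin(w)/cos(w) + 2*w + 4*sin(w)/cos(w) - 4)/cos(w)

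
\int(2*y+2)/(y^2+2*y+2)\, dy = log(2*(y + 1)^2 + 2) + C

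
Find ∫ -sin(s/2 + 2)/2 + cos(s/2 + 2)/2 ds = sqrt(2)*sin(s/2 + pi/4 + 2) + C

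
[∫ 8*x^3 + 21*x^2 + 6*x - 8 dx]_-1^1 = -2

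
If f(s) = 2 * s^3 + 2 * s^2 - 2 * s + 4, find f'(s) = 6*s^2 + 4*s - 2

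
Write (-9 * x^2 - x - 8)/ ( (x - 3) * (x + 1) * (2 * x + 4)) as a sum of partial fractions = -21/(5*(x + 2)) + 2/(x + 1) - 23/(10*(x - 3))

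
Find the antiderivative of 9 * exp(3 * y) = 3*exp(3*y) + C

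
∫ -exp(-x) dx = exp(-x) + C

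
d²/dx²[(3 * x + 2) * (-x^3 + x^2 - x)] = -36*x^2 + 6*x - 2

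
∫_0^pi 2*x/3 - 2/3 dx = -2*pi/3 + pi^2/3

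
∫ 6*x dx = 3*x^2 + C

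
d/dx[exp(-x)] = -exp(-x)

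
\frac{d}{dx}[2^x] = 2^x*log(2)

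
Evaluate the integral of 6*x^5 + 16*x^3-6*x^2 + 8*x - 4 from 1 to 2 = 117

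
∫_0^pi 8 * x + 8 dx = -4 + (2 + 2*pi)^2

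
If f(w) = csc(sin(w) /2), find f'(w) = -cos(w)*cot(sin(w)/2)*csc(sin(w)/2)/2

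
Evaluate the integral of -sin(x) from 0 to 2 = -1 + cos(2)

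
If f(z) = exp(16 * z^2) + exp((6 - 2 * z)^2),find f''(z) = 1024*z^2*exp(16*z^2) + 64*z^2*exp(4*z^2 - 24*z + 36) - 384*z*exp(4*z^2 - 24*z + 36) + 32*exp(16*z^2) + 584*exp(4*z^2 - 24*z + 36)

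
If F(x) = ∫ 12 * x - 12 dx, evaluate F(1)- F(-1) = -24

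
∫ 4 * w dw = 2*w^2 + C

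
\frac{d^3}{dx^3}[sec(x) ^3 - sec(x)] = (1 - 33/cos(x)^2 + 60/cos(x)^4)*sin(x)/cos(x)^2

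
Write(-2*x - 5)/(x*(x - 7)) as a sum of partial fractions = -19/(7*(x - 7)) + 5/(7*x)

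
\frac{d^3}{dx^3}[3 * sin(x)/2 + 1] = -3*cos(x)/2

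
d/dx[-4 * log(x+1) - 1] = -4/(x + 1)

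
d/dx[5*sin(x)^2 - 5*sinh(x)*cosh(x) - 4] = 5*sin(2*x) - 5*cosh(2*x)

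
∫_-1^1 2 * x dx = 0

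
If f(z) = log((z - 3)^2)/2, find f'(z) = 1/(z - 3)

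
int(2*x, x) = x^2 + C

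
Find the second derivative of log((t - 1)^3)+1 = -3/(t^2 - 2*t + 1)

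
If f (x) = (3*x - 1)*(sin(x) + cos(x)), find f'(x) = -3*x*sin(x) + 3*x*cos(x) + 4*sin(x) + 2*cos(x)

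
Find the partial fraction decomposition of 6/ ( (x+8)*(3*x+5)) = 18/(19*(3*x + 5)) - 6/(19*(x + 8))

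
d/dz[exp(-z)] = -exp(-z)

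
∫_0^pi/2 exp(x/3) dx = -3 + 3*exp(pi/6)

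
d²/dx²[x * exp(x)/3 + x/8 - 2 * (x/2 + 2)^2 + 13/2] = x*exp(x)/3 + 2*exp(x)/3 - 1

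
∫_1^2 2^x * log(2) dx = 2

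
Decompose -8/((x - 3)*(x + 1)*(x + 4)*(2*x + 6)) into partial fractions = 4/(21*(x + 4)) - 1/(3*(x + 3)) + 1/(6*(x + 1)) - 1/(42*(x - 3))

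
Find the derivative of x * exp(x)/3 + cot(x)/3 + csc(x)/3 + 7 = x*exp(x)/3 + exp(x)/3 - cot(x)^2/3 - cot(x)*csc(x)/3 - 1/3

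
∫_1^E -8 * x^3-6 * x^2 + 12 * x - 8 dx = (-2*E + 2 + 2*exp(2))*(-exp(2) - 2*E + 2) + 2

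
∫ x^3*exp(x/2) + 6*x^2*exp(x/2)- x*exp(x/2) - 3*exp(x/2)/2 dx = (2*x^3 - 2*x + 1)*exp(x/2) + C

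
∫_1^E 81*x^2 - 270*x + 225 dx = 8 + (-5 + 3*E)^3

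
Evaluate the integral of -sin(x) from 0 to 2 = -1 + cos(2)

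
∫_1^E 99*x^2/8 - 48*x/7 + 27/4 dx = -24*exp(2)/7 - 417/56 + 27*E/4 + 33*exp(3)/8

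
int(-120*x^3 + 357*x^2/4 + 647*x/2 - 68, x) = -30*x^4 + 119*x^3/4 + 647*x^2/4 - 68*x + C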